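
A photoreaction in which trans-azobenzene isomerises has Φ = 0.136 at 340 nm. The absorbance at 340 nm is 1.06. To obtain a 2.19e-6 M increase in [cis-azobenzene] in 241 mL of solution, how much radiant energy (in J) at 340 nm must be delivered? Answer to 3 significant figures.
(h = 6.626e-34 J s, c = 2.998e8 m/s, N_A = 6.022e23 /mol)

Product: (2.19e-6 M)(0.241 L) = 5.278e-7 mol.
Photons that must be absorbed: 5.278e-7 / 0.136 = 3.881e-6 mol.
Fraction absorbed: 1 − 10^(−1.06) = 0.9129.
Incident photons needed: 3.881e-6 / 0.9129 = 4.251e-6 mol.
Photon energy: hc/λ = 5.843e-19 J; per mole, 3.519e5 J mol⁻¹.
Energy required: 4.251e-6 × 3.519e5 = 1.50 J.

1.50 J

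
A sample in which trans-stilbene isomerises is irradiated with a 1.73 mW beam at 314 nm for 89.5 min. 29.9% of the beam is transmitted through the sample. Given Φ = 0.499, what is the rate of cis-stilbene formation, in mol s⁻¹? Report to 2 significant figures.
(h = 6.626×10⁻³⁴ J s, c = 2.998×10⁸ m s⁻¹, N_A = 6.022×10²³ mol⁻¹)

1.6×10⁻⁹ mol s⁻¹

Photon energy at 314 nm: hc/λ = (6.626×10⁻³⁴)(2.998×10⁸)/(314×10⁻⁹) = 6.326×10⁻¹⁹ J.
Energy delivered: (1.73 mW)(5370 s) = 9.290 J.
Photons incident: 9.290 / 6.326×10⁻¹⁹ = 1.469×10¹⁹, i.e. 1.469×10¹⁹/6.022×10²³ = 2.439×10⁻⁵ mol.
Fraction absorbed: 1 − 29.9/100 = 0.7010.
Photons absorbed: 0.7010 × 2.439×10⁻⁵ = 1.710×10⁻⁵ mol.
Product formed: 0.499 × 1.710×10⁻⁵ = 8.533×10⁻⁶ mol.
Rate: 8.533×10⁻⁶ / 5370 s = 1.6×10⁻⁹ mol s⁻¹.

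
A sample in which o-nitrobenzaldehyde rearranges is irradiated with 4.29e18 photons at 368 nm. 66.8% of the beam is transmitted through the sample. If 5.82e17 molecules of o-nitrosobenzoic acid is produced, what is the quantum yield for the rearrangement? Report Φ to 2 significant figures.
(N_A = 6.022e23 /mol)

Φ = 0.41

Product: 5.82e17 / 6.022e23 = 9.665e-7 mol.
Moles of photons: 4.29e18 / 6.022e23 = 7.124e-6 mol.
Fraction absorbed: 1 − 66.8/100 = 0.3320.
Photons absorbed: 0.3320 × 7.124e-6 = 2.365e-6 mol.
Φ = 9.665e-7 mol / 2.365e-6 mol photons = 0.41.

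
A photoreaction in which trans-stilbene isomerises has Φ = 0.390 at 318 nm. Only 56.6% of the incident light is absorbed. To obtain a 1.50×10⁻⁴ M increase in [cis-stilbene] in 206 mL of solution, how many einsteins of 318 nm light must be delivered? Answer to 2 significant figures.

Product: (1.50×10⁻⁴ M)(0.206 L) = 3.090×10⁻⁵ mol.
Photons that must be absorbed: 3.090×10⁻⁵ / 0.390 = 7.923×10⁻⁵ mol.
Incident photons needed: 7.923×10⁻⁵ / 0.566 = 1.400×10⁻⁴ mol.

1.4×10⁻⁴ einstein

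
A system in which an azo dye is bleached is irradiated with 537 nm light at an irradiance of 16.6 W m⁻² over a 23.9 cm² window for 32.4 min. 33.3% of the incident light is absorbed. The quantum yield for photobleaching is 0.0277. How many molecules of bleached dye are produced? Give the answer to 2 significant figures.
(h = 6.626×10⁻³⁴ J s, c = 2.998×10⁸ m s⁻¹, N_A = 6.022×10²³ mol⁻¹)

1.9×10¹⁸ molecules

Photon energy at 537 nm: hc/λ = (6.626×10⁻³⁴)(2.998×10⁸)/(537×10⁻⁹) = 3.699×10⁻¹⁹ J.
Energy delivered: (16.6 W m⁻²)(23.9×10⁻⁴ m²)(1944 s) = 77.13 J.
Photons incident: 77.13 / 3.699×10⁻¹⁹ = 2.085×10²⁰, i.e. 2.085×10²⁰/6.022×10²³ = 3.462×10⁻⁴ mol.
Photons absorbed: 0.333 × 3.462×10⁻⁴ = 1.153×10⁻⁴ mol.
Product: Φ × n_abs = 0.0277 × 1.153×10⁻⁴ = 3.194×10⁻⁶ mol.
As a count: 3.194×10⁻⁶ × 6.022×10²³ = 1.9×10¹⁸.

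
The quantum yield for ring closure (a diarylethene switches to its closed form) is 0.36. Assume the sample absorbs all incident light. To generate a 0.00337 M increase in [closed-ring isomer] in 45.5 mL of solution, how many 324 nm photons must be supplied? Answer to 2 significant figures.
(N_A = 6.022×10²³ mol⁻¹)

2.6×10²⁰ photons

Product: (0.00337 M)(0.0455 L) = 1.533×10⁻⁴ mol.
Photons that must be absorbed: 1.533×10⁻⁴ / 0.36 = 4.258×10⁻⁴ mol.
Photon count: 4.258×10⁻⁴ × 6.022×10²³ = 2.6×10²⁰.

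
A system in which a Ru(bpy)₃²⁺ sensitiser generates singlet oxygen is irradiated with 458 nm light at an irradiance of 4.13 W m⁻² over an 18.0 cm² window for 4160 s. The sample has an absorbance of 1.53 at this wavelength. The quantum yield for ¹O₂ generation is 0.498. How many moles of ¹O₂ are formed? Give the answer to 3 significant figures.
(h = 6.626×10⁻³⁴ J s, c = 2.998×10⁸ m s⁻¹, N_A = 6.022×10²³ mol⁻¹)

5.72×10⁻⁵ mol

Photon energy at 458 nm: hc/λ = (6.626×10⁻³⁴)(2.998×10⁸)/(458×10⁻⁹) = 4.337×10⁻¹⁹ J.
Energy delivered: (4.13 W m⁻²)(18.0×10⁻⁴ m²)(4160 s) = 30.93 J.
Photons incident: 30.93 / 4.337×10⁻¹⁹ = 7.132×10¹⁹, i.e. 7.132×10¹⁹/6.022×10²³ = 1.184×10⁻⁴ mol.
Fraction absorbed: 1 − 10^(−1.53) = 0.9705.
Photons absorbed: 0.9705 × 1.184×10⁻⁴ = 1.149×10⁻⁴ mol.
Product: Φ × n_abs = 0.498 × 1.149×10⁻⁴ = 5.722×10⁻⁵ mol.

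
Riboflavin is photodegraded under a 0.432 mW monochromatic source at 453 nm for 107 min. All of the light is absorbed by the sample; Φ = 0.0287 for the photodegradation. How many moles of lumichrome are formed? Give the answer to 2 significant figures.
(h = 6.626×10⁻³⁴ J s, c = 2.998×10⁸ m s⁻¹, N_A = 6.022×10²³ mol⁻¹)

3.0×10⁻⁷ mol

Photon energy at 453 nm: hc/λ = (6.626×10⁻³⁴)(2.998×10⁸)/(453×10⁻⁹) = 4.385×10⁻¹⁹ J.
Energy delivered: (0.432 mW)(6420 s) = 2.773 J.
Photons incident: 2.773 / 4.385×10⁻¹⁹ = 6.324×10¹⁸, i.e. 6.324×10¹⁸/6.022×10²³ = 1.050×10⁻⁵ mol.
Product: Φ × n_abs = 0.0287 × 1.050×10⁻⁵ = 3.014×10⁻⁷ mol.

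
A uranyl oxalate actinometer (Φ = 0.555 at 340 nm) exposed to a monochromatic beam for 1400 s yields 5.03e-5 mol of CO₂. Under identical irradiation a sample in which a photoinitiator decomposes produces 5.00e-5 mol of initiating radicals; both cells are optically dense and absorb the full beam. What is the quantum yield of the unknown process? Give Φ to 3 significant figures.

Photons absorbed by the actinometer: 5.03e-5 / 0.555 = 9.063e-5 mol.
Φ(unknown) = 5.00e-5 / 9.063e-5 = 0.552.

Φ = 0.552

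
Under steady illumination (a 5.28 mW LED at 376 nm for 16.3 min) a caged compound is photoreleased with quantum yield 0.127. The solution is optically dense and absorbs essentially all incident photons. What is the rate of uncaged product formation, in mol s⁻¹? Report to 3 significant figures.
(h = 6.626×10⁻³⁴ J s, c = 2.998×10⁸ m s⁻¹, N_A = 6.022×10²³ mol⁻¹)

2.11×10⁻⁹ mol s⁻¹

Photon energy at 376 nm: hc/λ = (6.626×10⁻³⁴)(2.998×10⁸)/(376×10⁻⁹) = 5.283×10⁻¹⁹ J.
Energy delivered: (5.28 mW)(978 s) = 5.164 J.
Photons incident: 5.164 / 5.283×10⁻¹⁹ = 9.775×10¹⁸, i.e. 9.775×10¹⁸/6.022×10²³ = 1.623×10⁻⁵ mol.
Product formed: 0.127 × 1.623×10⁻⁵ = 2.061×10⁻⁶ mol.
Rate: 2.061×10⁻⁶ / 978 s = 2.11×10⁻⁹ mol s⁻¹.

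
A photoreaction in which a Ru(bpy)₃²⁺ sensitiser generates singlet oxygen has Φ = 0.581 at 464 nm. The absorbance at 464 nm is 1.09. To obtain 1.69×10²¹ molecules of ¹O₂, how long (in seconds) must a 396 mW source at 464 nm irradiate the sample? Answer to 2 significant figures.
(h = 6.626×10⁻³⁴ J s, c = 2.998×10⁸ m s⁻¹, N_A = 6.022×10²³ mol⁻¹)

Product: 1.69×10²¹ / 6.022×10²³ = 0.002806 mol.
Photons that must be absorbed: 0.002806 / 0.581 = 0.004830 mol.
Fraction absorbed: 1 − 10^(−1.09) = 0.9187.
Incident photons needed: 0.004830 / 0.9187 = 0.005257 mol.
Photon energy: hc/λ = 4.281×10⁻¹⁹ J; per mole, 2.578×10⁵ J mol⁻¹.
Energy required: 0.005257 × 2.578×10⁵ = 1355 J.
Time: 1355 J / 0.396 W = 3400 s.

t ≈ 3400 s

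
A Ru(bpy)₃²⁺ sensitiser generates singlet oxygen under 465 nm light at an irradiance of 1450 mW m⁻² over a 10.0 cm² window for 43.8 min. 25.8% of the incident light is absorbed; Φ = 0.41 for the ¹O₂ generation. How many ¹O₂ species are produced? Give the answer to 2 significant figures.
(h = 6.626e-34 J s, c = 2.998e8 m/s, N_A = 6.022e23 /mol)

9.4e17 species

Photon energy at 465 nm: hc/λ = (6.626e-34)(2.998e8)/(465e-9) = 4.272e-19 J.
Energy delivered: (1450 mW m⁻²)(10.0e-4 m²)(2628 s) = 3.811 J.
Photons incident: 3.811 / 4.272e-19 = 8.921e18, i.e. 8.921e18/6.022e23 = 1.481e-5 mol.
Photons absorbed: 0.258 × 1.481e-5 = 3.821e-6 mol.
Product: Φ × n_abs = 0.41 × 3.821e-6 = 1.567e-6 mol.
As a count: 1.567e-6 × 6.022e23 = 9.4e17.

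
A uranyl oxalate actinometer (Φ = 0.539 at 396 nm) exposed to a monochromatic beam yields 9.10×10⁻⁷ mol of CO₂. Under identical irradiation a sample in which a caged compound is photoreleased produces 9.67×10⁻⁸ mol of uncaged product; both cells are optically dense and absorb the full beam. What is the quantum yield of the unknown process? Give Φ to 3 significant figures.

Φ = 0.0573

Photons absorbed by the actinometer: 9.10×10⁻⁷ / 0.539 = 1.688×10⁻⁶ mol.
Φ(unknown) = 9.67×10⁻⁸ / 1.688×10⁻⁶ = 0.0573.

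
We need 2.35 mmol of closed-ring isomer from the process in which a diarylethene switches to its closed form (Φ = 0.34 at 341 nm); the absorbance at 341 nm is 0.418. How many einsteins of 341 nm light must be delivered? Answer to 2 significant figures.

Product: 2.35 mmol = 0.00235 mol.
Photons that must be absorbed: 0.00235 / 0.34 = 0.006912 mol.
Fraction absorbed: 1 − 10^(−0.418) = 0.6181.
Incident photons needed: 0.006912 / 0.6181 = 0.01118 mol.

0.011 einstein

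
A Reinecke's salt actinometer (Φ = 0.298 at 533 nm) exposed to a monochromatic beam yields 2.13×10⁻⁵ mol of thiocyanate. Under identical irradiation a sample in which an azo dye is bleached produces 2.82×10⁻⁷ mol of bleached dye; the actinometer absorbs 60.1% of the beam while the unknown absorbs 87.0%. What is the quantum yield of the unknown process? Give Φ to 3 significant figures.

Φ = 0.00273

Photons absorbed by the actinometer: 2.13×10⁻⁵ / 0.298 = 7.148×10⁻⁵ mol.
Incident flux: 7.148×10⁻⁵ / 0.601 = 1.189×10⁻⁴ einstein.
Absorbed by unknown: 0.870 × 1.189×10⁻⁴ = 1.034×10⁻⁴ mol.
Φ(unknown) = 2.82×10⁻⁷ / 1.034×10⁻⁴ = 0.00273.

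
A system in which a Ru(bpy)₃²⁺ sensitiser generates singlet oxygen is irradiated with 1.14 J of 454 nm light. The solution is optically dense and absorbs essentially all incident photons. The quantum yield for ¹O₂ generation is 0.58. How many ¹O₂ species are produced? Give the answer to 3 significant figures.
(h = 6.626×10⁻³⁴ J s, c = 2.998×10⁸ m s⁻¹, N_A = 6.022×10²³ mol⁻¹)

Photon energy at 454 nm: hc/λ = (6.626×10⁻³⁴)(2.998×10⁸)/(454×10⁻⁹) = 4.375×10⁻¹⁹ J.
Photons incident: 1.14 / 4.375×10⁻¹⁹ = 2.606×10¹⁸, i.e. 2.606×10¹⁸/6.022×10²³ = 4.327×10⁻⁶ mol.
Product: Φ × n_abs = 0.58 × 4.327×10⁻⁶ = 2.510×10⁻⁶ mol.
As a count: 2.510×10⁻⁶ × 6.022×10²³ = 1.51×10¹⁸.

1.51×10¹⁸ species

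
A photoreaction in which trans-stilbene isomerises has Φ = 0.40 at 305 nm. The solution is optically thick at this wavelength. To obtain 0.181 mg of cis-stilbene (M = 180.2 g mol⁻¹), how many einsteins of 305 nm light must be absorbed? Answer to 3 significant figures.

2.51×10⁻⁶ einstein

Product: 0.181 mg / 180.2 g mol⁻¹ = 1.004×10⁻⁶ mol.
Photons that must be absorbed: 1.004×10⁻⁶ / 0.40 = 2.510×10⁻⁶ mol.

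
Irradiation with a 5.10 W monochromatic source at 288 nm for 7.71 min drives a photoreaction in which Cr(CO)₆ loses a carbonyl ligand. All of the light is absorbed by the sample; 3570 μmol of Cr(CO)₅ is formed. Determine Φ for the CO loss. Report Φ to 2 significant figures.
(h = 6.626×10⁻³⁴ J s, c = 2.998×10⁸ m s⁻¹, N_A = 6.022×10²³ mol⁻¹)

Product: 3570 μmol = 0.00357 mol.
Photon energy at 288 nm: hc/λ = (6.626×10⁻³⁴)(2.998×10⁸)/(288×10⁻⁹) = 6.897×10⁻¹⁹ J.
Energy delivered: (5.10 W)(462.6 s) = 2359 J.
Photons incident: 2359 / 6.897×10⁻¹⁹ = 3.420×10²¹, i.e. 3.420×10²¹/6.022×10²³ = 0.005679 mol.
Φ = 0.00357 mol / 0.005679 mol photons = 0.63.

Φ = 0.63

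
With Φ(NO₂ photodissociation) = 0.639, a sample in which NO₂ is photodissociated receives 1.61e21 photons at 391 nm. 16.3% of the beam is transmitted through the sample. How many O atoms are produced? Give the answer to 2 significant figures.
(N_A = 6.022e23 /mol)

Moles of photons: 1.61e21 / 6.022e23 = 0.002674 mol.
Fraction absorbed: 1 − 16.3/100 = 0.8370.
Photons absorbed: 0.8370 × 0.002674 = 0.002238 mol.
Product: Φ × n_abs = 0.639 × 0.002238 = 0.001430 mol.
As a count: 0.001430 × 6.022e23 = 8.6e20.

8.6e20 atoms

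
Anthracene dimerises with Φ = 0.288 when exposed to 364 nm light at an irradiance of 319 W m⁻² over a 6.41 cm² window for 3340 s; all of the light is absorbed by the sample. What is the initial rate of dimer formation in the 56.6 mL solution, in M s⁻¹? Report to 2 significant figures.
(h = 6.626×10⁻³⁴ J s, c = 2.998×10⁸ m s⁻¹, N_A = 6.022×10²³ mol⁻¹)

3.2×10⁻⁶ M s⁻¹

Photon energy at 364 nm: hc/λ = (6.626×10⁻³⁴)(2.998×10⁸)/(364×10⁻⁹) = 5.457×10⁻¹⁹ J.
Energy delivered: (319 W m⁻²)(6.41×10⁻⁴ m²)(3340 s) = 683.0 J.
Photons incident: 683.0 / 5.457×10⁻¹⁹ = 1.252×10²¹, i.e. 1.252×10²¹/6.022×10²³ = 0.002079 mol.
Product formed: 0.288 × 0.002079 = 5.988×10⁻⁴ mol.
Rate: 5.988×10⁻⁴ mol / (3340 s × 0.0566 L) = 3.2×10⁻⁶ M s⁻¹.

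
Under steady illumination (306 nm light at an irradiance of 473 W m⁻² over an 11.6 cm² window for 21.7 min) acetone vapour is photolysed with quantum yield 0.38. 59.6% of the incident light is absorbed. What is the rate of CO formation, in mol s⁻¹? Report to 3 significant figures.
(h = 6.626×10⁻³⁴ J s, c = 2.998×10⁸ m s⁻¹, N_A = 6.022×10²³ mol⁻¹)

3.18×10⁻⁷ mol s⁻¹

Photon energy at 306 nm: hc/λ = (6.626×10⁻³⁴)(2.998×10⁸)/(306×10⁻⁹) = 6.492×10⁻¹⁹ J.
Energy delivered: (473 W m⁻²)(11.6×10⁻⁴ m²)(1302 s) = 714.4 J.
Photons incident: 714.4 / 6.492×10⁻¹⁹ = 1.100×10²¹, i.e. 1.100×10²¹/6.022×10²³ = 0.001827 mol.
Photons absorbed: 0.596 × 0.001827 = 0.001089 mol.
Product formed: 0.38 × 0.001089 = 4.138×10⁻⁴ mol.
Rate: 4.138×10⁻⁴ / 1302 s = 3.18×10⁻⁷ mol s⁻¹.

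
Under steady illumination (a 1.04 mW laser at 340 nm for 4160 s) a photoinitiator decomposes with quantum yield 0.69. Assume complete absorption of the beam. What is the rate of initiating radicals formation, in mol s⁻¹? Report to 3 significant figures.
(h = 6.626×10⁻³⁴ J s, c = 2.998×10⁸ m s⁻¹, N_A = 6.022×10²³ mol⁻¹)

2.04×10⁻⁹ mol s⁻¹

Photon energy at 340 nm: hc/λ = (6.626×10⁻³⁴)(2.998×10⁸)/(340×10⁻⁹) = 5.843×10⁻¹⁹ J.
Energy delivered: (1.04 mW)(4160 s) = 4.326 J.
Photons incident: 4.326 / 5.843×10⁻¹⁹ = 7.404×10¹⁸, i.e. 7.404×10¹⁸/6.022×10²³ = 1.229×10⁻⁵ mol.
Product formed: 0.69 × 1.229×10⁻⁵ = 8.480×10⁻⁶ mol.
Rate: 8.480×10⁻⁶ / 4160 s = 2.04×10⁻⁹ mol s⁻¹.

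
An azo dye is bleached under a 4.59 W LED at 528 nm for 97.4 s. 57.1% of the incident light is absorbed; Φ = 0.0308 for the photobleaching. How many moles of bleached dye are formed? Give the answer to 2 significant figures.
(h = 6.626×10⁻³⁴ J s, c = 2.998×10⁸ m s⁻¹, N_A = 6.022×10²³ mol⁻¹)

3.5×10⁻⁵ mol

Photon energy at 528 nm: hc/λ = (6.626×10⁻³⁴)(2.998×10⁸)/(528×10⁻⁹) = 3.762×10⁻¹⁹ J.
Energy delivered: (4.59 W)(97.4 s) = 447.1 J.
Photons incident: 447.1 / 3.762×10⁻¹⁹ = 1.188×10²¹, i.e. 1.188×10²¹/6.022×10²³ = 0.001973 mol.
Photons absorbed: 0.571 × 0.001973 = 0.001127 mol.
Product: Φ × n_abs = 0.0308 × 0.001127 = 3.471×10⁻⁵ mol.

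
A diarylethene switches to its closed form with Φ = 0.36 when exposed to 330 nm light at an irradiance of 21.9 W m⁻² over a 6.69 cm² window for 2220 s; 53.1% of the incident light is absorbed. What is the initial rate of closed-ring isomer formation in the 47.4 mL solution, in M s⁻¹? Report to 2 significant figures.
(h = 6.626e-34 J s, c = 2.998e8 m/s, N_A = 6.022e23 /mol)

1.6e-7 M s⁻¹

Photon energy at 330 nm: hc/λ = (6.626e-34)(2.998e8)/(330e-9) = 6.020e-19 J.
Energy delivered: (21.9 W m⁻²)(6.69e-4 m²)(2220 s) = 32.53 J.
Photons incident: 32.53 / 6.020e-19 = 5.404e19, i.e. 5.404e19/6.022e23 = 8.974e-5 mol.
Photons absorbed: 0.531 × 8.974e-5 = 4.765e-5 mol.
Product formed: 0.36 × 4.765e-5 = 1.715e-5 mol.
Rate: 1.715e-5 mol / (2220 s × 0.0474 L) = 1.6e-7 M s⁻¹.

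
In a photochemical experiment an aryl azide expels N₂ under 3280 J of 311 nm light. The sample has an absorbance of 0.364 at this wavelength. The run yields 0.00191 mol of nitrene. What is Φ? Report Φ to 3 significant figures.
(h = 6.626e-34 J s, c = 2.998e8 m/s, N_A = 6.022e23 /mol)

Φ = 0.395

Photon energy at 311 nm: hc/λ = (6.626e-34)(2.998e8)/(311e-9) = 6.387e-19 J.
Photons incident: 3280 / 6.387e-19 = 5.135e21, i.e. 5.135e21/6.022e23 = 0.008527 mol.
Fraction absorbed: 1 − 10^(−0.364) = 0.5675.
Photons absorbed: 0.5675 × 0.008527 = 0.004839 mol.
Φ = 0.00191 mol / 0.004839 mol photons = 0.395.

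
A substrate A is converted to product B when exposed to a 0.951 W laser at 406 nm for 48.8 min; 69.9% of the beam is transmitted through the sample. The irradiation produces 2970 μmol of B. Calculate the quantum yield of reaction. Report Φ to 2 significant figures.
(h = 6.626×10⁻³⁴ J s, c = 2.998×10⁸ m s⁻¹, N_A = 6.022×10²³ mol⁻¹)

Φ = 1.0

Product: 2970 μmol = 0.00297 mol.
Photon energy at 406 nm: hc/λ = (6.626×10⁻³⁴)(2.998×10⁸)/(406×10⁻⁹) = 4.893×10⁻¹⁹ J.
Energy delivered: (0.951 W)(2928 s) = 2785 J.
Photons incident: 2785 / 4.893×10⁻¹⁹ = 5.692×10²¹, i.e. 5.692×10²¹/6.022×10²³ = 0.009452 mol.
Fraction absorbed: 1 − 69.9/100 = 0.3010.
Photons absorbed: 0.3010 × 0.009452 = 0.002845 mol.
Φ = 0.00297 mol / 0.002845 mol photons = 1.0.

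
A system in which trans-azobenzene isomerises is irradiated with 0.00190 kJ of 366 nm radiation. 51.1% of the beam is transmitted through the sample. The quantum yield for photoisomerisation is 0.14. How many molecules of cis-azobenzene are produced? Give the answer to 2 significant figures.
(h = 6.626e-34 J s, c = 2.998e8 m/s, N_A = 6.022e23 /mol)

Photon energy at 366 nm: hc/λ = (6.626e-34)(2.998e8)/(366e-9) = 5.428e-19 J.
Incident energy: 0.00190 kJ = 1.90 J.
Photons incident: 1.90 / 5.428e-19 = 3.500e18, i.e. 3.500e18/6.022e23 = 5.812e-6 mol.
Fraction absorbed: 1 − 51.1/100 = 0.4890.
Photons absorbed: 0.4890 × 5.812e-6 = 2.842e-6 mol.
Product: Φ × n_abs = 0.14 × 2.842e-6 = 3.979e-7 mol.
As a count: 3.979e-7 × 6.022e23 = 2.4e17.

2.4e17 molecules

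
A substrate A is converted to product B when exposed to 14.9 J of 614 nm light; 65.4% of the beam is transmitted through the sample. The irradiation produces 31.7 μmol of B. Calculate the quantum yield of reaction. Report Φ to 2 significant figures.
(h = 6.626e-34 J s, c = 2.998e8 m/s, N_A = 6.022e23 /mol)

Φ = 1.2

Product: 31.7 μmol = 3.17e-5 mol.
Photon energy at 614 nm: hc/λ = (6.626e-34)(2.998e8)/(614e-9) = 3.235e-19 J.
Photons incident: 14.9 / 3.235e-19 = 4.606e19, i.e. 4.606e19/6.022e23 = 7.649e-5 mol.
Fraction absorbed: 1 − 65.4/100 = 0.3460.
Photons absorbed: 0.3460 × 7.649e-5 = 2.647e-5 mol.
Φ = 3.17e-5 mol / 2.647e-5 mol photons = 1.2.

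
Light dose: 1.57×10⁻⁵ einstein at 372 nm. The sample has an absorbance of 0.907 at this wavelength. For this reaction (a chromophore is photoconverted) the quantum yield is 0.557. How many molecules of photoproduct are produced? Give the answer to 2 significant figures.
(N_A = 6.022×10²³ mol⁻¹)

Fraction absorbed: 1 − 10^(−0.907) = 0.8761.
Photons absorbed: 0.8761 × 1.57×10⁻⁵ = 1.375×10⁻⁵ mol.
Product: Φ × n_abs = 0.557 × 1.375×10⁻⁵ = 7.659×10⁻⁶ mol.
As a count: 7.659×10⁻⁶ × 6.022×10²³ = 4.6×10¹⁸.

4.6×10¹⁸ molecules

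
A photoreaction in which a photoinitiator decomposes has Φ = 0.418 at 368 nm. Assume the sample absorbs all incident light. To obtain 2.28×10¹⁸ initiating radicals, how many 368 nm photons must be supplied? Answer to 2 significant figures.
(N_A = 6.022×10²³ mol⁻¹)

Product: 2.28×10¹⁸ / 6.022×10²³ = 3.786×10⁻⁶ mol.
Photons that must be absorbed: 3.786×10⁻⁶ / 0.418 = 9.057×10⁻⁶ mol.
Photon count: 9.057×10⁻⁶ × 6.022×10²³ = 5.5×10¹⁸.

5.5×10¹⁸ photons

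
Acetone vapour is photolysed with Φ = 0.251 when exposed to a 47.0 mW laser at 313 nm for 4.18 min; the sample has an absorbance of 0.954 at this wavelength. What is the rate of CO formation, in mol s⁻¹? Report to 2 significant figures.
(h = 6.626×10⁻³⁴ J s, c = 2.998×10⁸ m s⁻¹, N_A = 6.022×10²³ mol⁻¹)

Photon energy at 313 nm: hc/λ = (6.626×10⁻³⁴)(2.998×10⁸)/(313×10⁻⁹) = 6.347×10⁻¹⁹ J.
Energy delivered: (47.0 mW)(250.8 s) = 11.79 J.
Photons incident: 11.79 / 6.347×10⁻¹⁹ = 1.858×10¹⁹, i.e. 1.858×10¹⁹/6.022×10²³ = 3.085×10⁻⁵ mol.
Fraction absorbed: 1 − 10^(−0.954) = 0.8888.
Photons absorbed: 0.8888 × 3.085×10⁻⁵ = 2.742×10⁻⁵ mol.
Product formed: 0.251 × 2.742×10⁻⁵ = 6.882×10⁻⁶ mol.
Rate: 6.882×10⁻⁶ / 250.8 s = 2.7×10⁻⁸ mol s⁻¹.

2.7×10⁻⁸ mol s⁻¹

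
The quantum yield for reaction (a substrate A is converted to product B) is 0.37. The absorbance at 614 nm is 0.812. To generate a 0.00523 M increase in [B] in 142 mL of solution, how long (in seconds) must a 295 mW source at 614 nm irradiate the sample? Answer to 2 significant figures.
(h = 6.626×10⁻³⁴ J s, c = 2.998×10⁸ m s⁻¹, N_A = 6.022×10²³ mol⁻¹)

t ≈ 1600 s

Product: (0.00523 M)(0.142 L) = 7.427×10⁻⁴ mol.
Photons that must be absorbed: 7.427×10⁻⁴ / 0.37 = 0.002007 mol.
Fraction absorbed: 1 − 10^(−0.812) = 0.8458.
Incident photons needed: 0.002007 / 0.8458 = 0.002373 mol.
Photon energy: hc/λ = 3.235×10⁻¹⁹ J; per mole, 1.948×10⁵ J mol⁻¹.
Energy required: 0.002373 × 1.948×10⁵ = 462.3 J.
Time: 462.3 J / 0.295 W = 1600 s.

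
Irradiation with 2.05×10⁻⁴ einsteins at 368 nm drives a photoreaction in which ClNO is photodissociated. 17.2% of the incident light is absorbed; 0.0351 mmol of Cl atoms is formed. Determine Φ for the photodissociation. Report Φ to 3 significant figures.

Product: 0.0351 mmol = 3.51×10⁻⁵ mol.
Photons absorbed: 0.172 × 2.05×10⁻⁴ = 3.526×10⁻⁵ mol.
Φ = 3.51×10⁻⁵ mol / 3.526×10⁻⁵ mol photons = 0.995.

Φ = 0.995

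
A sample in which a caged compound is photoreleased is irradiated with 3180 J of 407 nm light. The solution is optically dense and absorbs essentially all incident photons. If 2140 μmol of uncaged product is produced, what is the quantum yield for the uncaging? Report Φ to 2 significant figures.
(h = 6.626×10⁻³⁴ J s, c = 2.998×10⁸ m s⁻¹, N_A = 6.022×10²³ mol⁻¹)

Product: 2140 μmol = 0.00214 mol.
Photon energy at 407 nm: hc/λ = (6.626×10⁻³⁴)(2.998×10⁸)/(407×10⁻⁹) = 4.881×10⁻¹⁹ J.
Photons incident: 3180 / 4.881×10⁻¹⁹ = 6.515×10²¹, i.e. 6.515×10²¹/6.022×10²³ = 0.01082 mol.
Φ = 0.00214 mol / 0.01082 mol photons = 0.20.

Φ = 0.20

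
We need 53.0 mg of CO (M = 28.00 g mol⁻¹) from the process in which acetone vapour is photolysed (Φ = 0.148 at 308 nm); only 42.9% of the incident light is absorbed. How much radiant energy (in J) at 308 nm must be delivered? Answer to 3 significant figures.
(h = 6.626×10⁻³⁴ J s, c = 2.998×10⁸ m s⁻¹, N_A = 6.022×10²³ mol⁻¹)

Product: 53.0 mg / 28.00 g mol⁻¹ = 0.001893 mol.
Photons that must be absorbed: 0.001893 / 0.148 = 0.01279 mol.
Incident photons needed: 0.01279 / 0.429 = 0.02981 mol.
Photon energy: hc/λ = 6.450×10⁻¹⁹ J; per mole, 3.884×10⁵ J mol⁻¹.
Energy required: 0.02981 × 3.884×10⁵ = 1.16×10⁴ J.

1.16×10⁴ J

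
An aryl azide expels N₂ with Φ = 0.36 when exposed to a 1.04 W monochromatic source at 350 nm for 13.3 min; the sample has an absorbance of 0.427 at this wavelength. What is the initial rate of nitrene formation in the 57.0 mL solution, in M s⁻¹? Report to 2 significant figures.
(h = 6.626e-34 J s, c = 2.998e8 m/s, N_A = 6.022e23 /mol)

1.2e-5 M s⁻¹

Photon energy at 350 nm: hc/λ = (6.626e-34)(2.998e8)/(350e-9) = 5.676e-19 J.
Energy delivered: (1.04 W)(798 s) = 829.9 J.
Photons incident: 829.9 / 5.676e-19 = 1.462e21, i.e. 1.462e21/6.022e23 = 0.002428 mol.
Fraction absorbed: 1 − 10^(−0.427) = 0.6259.
Photons absorbed: 0.6259 × 0.002428 = 0.001520 mol.
Product formed: 0.36 × 0.001520 = 5.472e-4 mol.
Rate: 5.472e-4 mol / (798 s × 0.057 L) = 1.2e-5 M s⁻¹.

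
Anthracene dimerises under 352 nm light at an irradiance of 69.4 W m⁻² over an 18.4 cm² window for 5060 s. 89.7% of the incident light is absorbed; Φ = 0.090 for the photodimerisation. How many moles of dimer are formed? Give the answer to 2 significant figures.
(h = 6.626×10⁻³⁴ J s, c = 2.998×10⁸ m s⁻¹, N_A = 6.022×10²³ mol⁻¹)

1.5×10⁻⁴ mol

Photon energy at 352 nm: hc/λ = (6.626×10⁻³⁴)(2.998×10⁸)/(352×10⁻⁹) = 5.643×10⁻¹⁹ J.
Energy delivered: (69.4 W m⁻²)(18.4×10⁻⁴ m²)(5060 s) = 646.1 J.
Photons incident: 646.1 / 5.643×10⁻¹⁹ = 1.145×10²¹, i.e. 1.145×10²¹/6.022×10²³ = 0.001901 mol.
Photons absorbed: 0.897 × 0.001901 = 0.001705 mol.
Product: Φ × n_abs = 0.090 × 0.001705 = 1.535×10⁻⁴ mol.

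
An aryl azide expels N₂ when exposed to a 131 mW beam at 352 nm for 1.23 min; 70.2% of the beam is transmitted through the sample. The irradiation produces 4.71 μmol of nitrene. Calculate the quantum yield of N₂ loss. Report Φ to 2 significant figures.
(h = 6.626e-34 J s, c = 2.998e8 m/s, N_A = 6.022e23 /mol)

Φ = 0.56

Product: 4.71 μmol = 4.71e-6 mol.
Photon energy at 352 nm: hc/λ = (6.626e-34)(2.998e8)/(352e-9) = 5.643e-19 J.
Energy delivered: (131 mW)(73.8 s) = 9.668 J.
Photons incident: 9.668 / 5.643e-19 = 1.713e19, i.e. 1.713e19/6.022e23 = 2.845e-5 mol.
Fraction absorbed: 1 − 70.2/100 = 0.2980.
Photons absorbed: 0.2980 × 2.845e-5 = 8.478e-6 mol.
Φ = 4.71e-6 mol / 8.478e-6 mol photons = 0.56.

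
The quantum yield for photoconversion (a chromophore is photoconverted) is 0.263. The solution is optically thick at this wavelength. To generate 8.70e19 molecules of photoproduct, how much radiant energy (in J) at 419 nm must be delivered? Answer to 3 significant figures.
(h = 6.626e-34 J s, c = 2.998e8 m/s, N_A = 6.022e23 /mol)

Product: 8.70e19 / 6.022e23 = 1.445e-4 mol.
Photons that must be absorbed: 1.445e-4 / 0.263 = 5.494e-4 mol.
Photon energy: hc/λ = 4.741e-19 J; per mole, 2.855e5 J mol⁻¹.
Energy required: 5.494e-4 × 2.855e5 = 157 J.

157 J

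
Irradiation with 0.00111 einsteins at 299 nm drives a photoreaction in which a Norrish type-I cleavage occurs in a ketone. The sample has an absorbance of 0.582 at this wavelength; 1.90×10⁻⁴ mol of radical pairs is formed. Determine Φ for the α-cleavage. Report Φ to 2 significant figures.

Φ = 0.23

Fraction absorbed: 1 − 10^(−0.582) = 0.7382.
Photons absorbed: 0.7382 × 0.00111 = 8.194×10⁻⁴ mol.
Φ = 1.90×10⁻⁴ mol / 8.194×10⁻⁴ mol photons = 0.23.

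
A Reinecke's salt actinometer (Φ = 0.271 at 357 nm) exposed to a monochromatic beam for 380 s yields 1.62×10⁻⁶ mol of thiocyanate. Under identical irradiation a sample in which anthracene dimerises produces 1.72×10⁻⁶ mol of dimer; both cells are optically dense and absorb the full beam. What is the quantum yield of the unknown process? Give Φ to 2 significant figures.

Φ = 0.29

Photons absorbed by the actinometer: 1.62×10⁻⁶ / 0.271 = 5.978×10⁻⁶ mol.
Φ(unknown) = 1.72×10⁻⁶ / 5.978×10⁻⁶ = 0.29.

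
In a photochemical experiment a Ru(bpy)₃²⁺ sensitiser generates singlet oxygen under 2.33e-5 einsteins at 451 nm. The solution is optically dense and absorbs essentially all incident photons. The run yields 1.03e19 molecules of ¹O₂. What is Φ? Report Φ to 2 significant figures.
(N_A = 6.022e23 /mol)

Product: 1.03e19 / 6.022e23 = 1.710e-5 mol.
Φ = 1.710e-5 mol / 2.33e-5 mol photons = 0.73.

Φ = 0.73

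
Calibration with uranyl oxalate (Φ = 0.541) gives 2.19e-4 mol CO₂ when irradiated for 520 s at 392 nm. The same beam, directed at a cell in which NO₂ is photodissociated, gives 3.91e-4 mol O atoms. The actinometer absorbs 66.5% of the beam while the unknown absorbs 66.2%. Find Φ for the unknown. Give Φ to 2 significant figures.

Φ = 0.97

Photons absorbed by the actinometer: 2.19e-4 / 0.541 = 4.048e-4 mol.
Incident flux: 4.048e-4 / 0.665 = 6.087e-4 einstein.
Absorbed by unknown: 0.662 × 6.087e-4 = 4.030e-4 mol.
Φ(unknown) = 3.91e-4 / 4.030e-4 = 0.97.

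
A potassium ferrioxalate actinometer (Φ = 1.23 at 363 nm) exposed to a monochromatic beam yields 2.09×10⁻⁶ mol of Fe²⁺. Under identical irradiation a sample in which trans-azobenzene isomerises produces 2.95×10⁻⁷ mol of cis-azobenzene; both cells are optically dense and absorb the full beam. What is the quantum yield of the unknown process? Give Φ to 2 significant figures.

Φ = 0.17

Photons absorbed by the actinometer: 2.09×10⁻⁶ / 1.23 = 1.699×10⁻⁶ mol.
Φ(unknown) = 2.95×10⁻⁷ / 1.699×10⁻⁶ = 0.17.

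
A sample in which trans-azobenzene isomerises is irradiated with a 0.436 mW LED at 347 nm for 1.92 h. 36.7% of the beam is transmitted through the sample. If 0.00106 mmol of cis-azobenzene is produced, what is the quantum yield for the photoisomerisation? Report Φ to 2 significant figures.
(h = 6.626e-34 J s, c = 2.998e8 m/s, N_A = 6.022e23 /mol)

Product: 0.00106 mmol = 1.06e-6 mol.
Photon energy at 347 nm: hc/λ = (6.626e-34)(2.998e8)/(347e-9) = 5.725e-19 J.
Energy delivered: (0.436 mW)(6912 s) = 3.014 J.
Photons incident: 3.014 / 5.725e-19 = 5.265e18, i.e. 5.265e18/6.022e23 = 8.743e-6 mol.
Fraction absorbed: 1 − 36.7/100 = 0.6330.
Photons absorbed: 0.6330 × 8.743e-6 = 5.534e-6 mol.
Φ = 1.06e-6 mol / 5.534e-6 mol photons = 0.19.

Φ = 0.19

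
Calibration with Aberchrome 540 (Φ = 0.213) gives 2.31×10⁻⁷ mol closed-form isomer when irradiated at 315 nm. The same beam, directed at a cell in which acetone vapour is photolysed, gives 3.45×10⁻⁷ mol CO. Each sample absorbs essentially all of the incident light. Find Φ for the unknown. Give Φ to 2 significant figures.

Φ = 0.32

Photons absorbed by the actinometer: 2.31×10⁻⁷ / 0.213 = 1.085×10⁻⁶ mol.
Φ(unknown) = 3.45×10⁻⁷ / 1.085×10⁻⁶ = 0.32.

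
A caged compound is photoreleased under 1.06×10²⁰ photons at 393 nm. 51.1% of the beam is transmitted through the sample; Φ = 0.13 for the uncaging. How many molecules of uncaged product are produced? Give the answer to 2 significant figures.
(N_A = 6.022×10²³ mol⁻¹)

6.7×10¹⁸ molecules

Moles of photons: 1.06×10²⁰ / 6.022×10²³ = 1.760×10⁻⁴ mol.
Fraction absorbed: 1 − 51.1/100 = 0.4890.
Photons absorbed: 0.4890 × 1.760×10⁻⁴ = 8.606×10⁻⁵ mol.
Product: Φ × n_abs = 0.13 × 8.606×10⁻⁵ = 1.119×10⁻⁵ mol.
As a count: 1.119×10⁻⁵ × 6.022×10²³ = 6.7×10¹⁸.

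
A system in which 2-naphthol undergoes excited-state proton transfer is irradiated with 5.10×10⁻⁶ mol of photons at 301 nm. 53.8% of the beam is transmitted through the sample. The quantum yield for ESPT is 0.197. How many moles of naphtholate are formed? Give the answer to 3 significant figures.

4.64×10⁻⁷ mol

Fraction absorbed: 1 − 53.8/100 = 0.4620.
Photons absorbed: 0.4620 × 5.10×10⁻⁶ = 2.356×10⁻⁶ mol.
Product: Φ × n_abs = 0.197 × 2.356×10⁻⁶ = 4.641×10⁻⁷ mol.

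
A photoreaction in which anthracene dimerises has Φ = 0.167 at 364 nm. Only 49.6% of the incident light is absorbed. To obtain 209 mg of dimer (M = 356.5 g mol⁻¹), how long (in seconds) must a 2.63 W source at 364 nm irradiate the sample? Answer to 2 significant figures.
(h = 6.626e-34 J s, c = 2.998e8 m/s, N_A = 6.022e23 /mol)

Product: 209 mg / 356.5 g mol⁻¹ = 5.863e-4 mol.
Photons that must be absorbed: 5.863e-4 / 0.167 = 0.003511 mol.
Incident photons needed: 0.003511 / 0.496 = 0.007079 mol.
Photon energy: hc/λ = 5.457e-19 J; per mole, 3.286e5 J mol⁻¹.
Energy required: 0.007079 × 3.286e5 = 2326 J.
Time: 2326 J / 2.63 W = 880 s.

t ≈ 880 s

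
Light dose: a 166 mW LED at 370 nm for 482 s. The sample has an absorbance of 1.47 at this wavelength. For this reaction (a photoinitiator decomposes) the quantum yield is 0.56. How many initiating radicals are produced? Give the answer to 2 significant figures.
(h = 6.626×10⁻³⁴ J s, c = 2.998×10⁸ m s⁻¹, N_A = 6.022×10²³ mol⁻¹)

8.1×10¹⁹ initiating radicals

Photon energy at 370 nm: hc/λ = (6.626×10⁻³⁴)(2.998×10⁸)/(370×10⁻⁹) = 5.369×10⁻¹⁹ J.
Energy delivered: (166 mW)(482 s) = 80.01 J.
Photons incident: 80.01 / 5.369×10⁻¹⁹ = 1.490×10²⁰, i.e. 1.490×10²⁰/6.022×10²³ = 2.474×10⁻⁴ mol.
Fraction absorbed: 1 − 10^(−1.47) = 0.9661.
Photons absorbed: 0.9661 × 2.474×10⁻⁴ = 2.390×10⁻⁴ mol.
Product: Φ × n_abs = 0.56 × 2.390×10⁻⁴ = 1.338×10⁻⁴ mol.
As a count: 1.338×10⁻⁴ × 6.022×10²³ = 8.1×10¹⁹.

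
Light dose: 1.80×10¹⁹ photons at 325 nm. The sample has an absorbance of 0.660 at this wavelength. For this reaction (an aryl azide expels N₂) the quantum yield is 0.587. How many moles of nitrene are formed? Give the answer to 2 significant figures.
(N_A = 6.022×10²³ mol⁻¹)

1.4×10⁻⁵ mol

Moles of photons: 1.80×10¹⁹ / 6.022×10²³ = 2.989×10⁻⁵ mol.
Fraction absorbed: 1 − 10^(−0.660) = 0.7812.
Photons absorbed: 0.7812 × 2.989×10⁻⁵ = 2.335×10⁻⁵ mol.
Product: Φ × n_abs = 0.587 × 2.335×10⁻⁵ = 1.371×10⁻⁵ mol.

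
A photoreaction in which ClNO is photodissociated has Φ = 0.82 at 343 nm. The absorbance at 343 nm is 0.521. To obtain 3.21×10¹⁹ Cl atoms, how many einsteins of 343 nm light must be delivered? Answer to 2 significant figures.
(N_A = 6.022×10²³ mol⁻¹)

Product: 3.21×10¹⁹ / 6.022×10²³ = 5.330×10⁻⁵ mol.
Photons that must be absorbed: 5.330×10⁻⁵ / 0.82 = 6.500×10⁻⁵ mol.
Fraction absorbed: 1 − 10^(−0.521) = 0.6987.
Incident photons needed: 6.500×10⁻⁵ / 0.6987 = 9.303×10⁻⁵ mol.

9.3×10⁻⁵ einstein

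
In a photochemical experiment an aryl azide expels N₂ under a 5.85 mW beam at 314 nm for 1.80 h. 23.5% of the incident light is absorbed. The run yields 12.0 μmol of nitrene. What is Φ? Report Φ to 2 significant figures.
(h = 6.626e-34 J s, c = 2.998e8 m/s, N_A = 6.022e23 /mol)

Product: 12.0 μmol = 1.20e-5 mol.
Photon energy at 314 nm: hc/λ = (6.626e-34)(2.998e8)/(314e-9) = 6.326e-19 J.
Energy delivered: (5.85 mW)(6480 s) = 37.91 J.
Photons incident: 37.91 / 6.326e-19 = 5.993e19, i.e. 5.993e19/6.022e23 = 9.952e-5 mol.
Photons absorbed: 0.235 × 9.952e-5 = 2.339e-5 mol.
Φ = 1.20e-5 mol / 2.339e-5 mol photons = 0.51.

Φ = 0.51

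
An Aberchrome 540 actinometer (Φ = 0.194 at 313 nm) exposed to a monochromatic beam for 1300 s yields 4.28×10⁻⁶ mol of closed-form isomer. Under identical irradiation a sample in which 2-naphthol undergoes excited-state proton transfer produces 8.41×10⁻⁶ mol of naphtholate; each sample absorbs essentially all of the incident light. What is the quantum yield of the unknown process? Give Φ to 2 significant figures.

Photons absorbed by the actinometer: 4.28×10⁻⁶ / 0.194 = 2.206×10⁻⁵ mol.
Φ(unknown) = 8.41×10⁻⁶ / 2.206×10⁻⁵ = 0.38.

Φ = 0.38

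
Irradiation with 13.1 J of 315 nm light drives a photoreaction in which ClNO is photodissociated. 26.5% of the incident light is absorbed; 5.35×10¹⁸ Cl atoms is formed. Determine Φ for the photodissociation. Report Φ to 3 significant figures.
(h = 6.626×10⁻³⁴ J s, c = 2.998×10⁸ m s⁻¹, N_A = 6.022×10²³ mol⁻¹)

Φ = 0.972

Product: 5.35×10¹⁸ / 6.022×10²³ = 8.884×10⁻⁶ mol.
Photon energy at 315 nm: hc/λ = (6.626×10⁻³⁴)(2.998×10⁸)/(315×10⁻⁹) = 6.306×10⁻¹⁹ J.
Photons incident: 13.1 / 6.306×10⁻¹⁹ = 2.077×10¹⁹, i.e. 2.077×10¹⁹/6.022×10²³ = 3.449×10⁻⁵ mol.
Photons absorbed: 0.265 × 3.449×10⁻⁵ = 9.140×10⁻⁶ mol.
Φ = 8.884×10⁻⁶ mol / 9.140×10⁻⁶ mol photons = 0.972.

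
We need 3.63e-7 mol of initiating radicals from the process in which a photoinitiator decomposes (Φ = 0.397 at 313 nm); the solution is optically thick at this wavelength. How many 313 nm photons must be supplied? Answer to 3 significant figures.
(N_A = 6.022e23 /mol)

Photons that must be absorbed: 3.63e-7 / 0.397 = 9.144e-7 mol.
Photon count: 9.144e-7 × 6.022e23 = 5.51e17.

5.51e17 photons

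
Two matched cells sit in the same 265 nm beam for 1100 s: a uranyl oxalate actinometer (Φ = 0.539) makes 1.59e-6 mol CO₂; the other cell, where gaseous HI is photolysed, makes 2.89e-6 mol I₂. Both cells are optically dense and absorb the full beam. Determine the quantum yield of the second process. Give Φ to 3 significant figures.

Photons absorbed by the actinometer: 1.59e-6 / 0.539 = 2.950e-6 mol.
Φ(unknown) = 2.89e-6 / 2.950e-6 = 0.980.

Φ = 0.980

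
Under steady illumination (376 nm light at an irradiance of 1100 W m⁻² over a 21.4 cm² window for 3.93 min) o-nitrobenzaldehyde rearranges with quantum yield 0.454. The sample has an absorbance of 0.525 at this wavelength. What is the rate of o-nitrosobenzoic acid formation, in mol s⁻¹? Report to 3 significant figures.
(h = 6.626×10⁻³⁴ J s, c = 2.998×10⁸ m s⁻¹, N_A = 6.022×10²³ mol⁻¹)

2.36×10⁻⁶ mol s⁻¹

Photon energy at 376 nm: hc/λ = (6.626×10⁻³⁴)(2.998×10⁸)/(376×10⁻⁹) = 5.283×10⁻¹⁹ J.
Energy delivered: (1100 W m⁻²)(21.4×10⁻⁴ m²)(235.8 s) = 555.1 J.
Photons incident: 555.1 / 5.283×10⁻¹⁹ = 1.051×10²¹, i.e. 1.051×10²¹/6.022×10²³ = 0.001745 mol.
Fraction absorbed: 1 − 10^(−0.525) = 0.7015.
Photons absorbed: 0.7015 × 0.001745 = 0.001224 mol.
Product formed: 0.454 × 0.001224 = 5.557×10⁻⁴ mol.
Rate: 5.557×10⁻⁴ / 235.8 s = 2.36×10⁻⁶ mol s⁻¹.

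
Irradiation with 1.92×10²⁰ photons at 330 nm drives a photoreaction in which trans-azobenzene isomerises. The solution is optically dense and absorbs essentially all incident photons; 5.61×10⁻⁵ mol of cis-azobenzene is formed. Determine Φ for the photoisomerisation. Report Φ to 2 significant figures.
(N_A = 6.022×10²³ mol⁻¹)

Moles of photons: 1.92×10²⁰ / 6.022×10²³ = 3.188×10⁻⁴ mol.
Φ = 5.61×10⁻⁵ mol / 3.188×10⁻⁴ mol photons = 0.18.

Φ = 0.18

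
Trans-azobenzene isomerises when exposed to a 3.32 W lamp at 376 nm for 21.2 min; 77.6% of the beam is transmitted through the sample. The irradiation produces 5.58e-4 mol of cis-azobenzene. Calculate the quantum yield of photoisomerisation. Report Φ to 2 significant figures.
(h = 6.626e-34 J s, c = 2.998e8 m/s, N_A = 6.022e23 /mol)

Φ = 0.19

Photon energy at 376 nm: hc/λ = (6.626e-34)(2.998e8)/(376e-9) = 5.283e-19 J.
Energy delivered: (3.32 W)(1272 s) = 4223 J.
Photons incident: 4223 / 5.283e-19 = 7.994e21, i.e. 7.994e21/6.022e23 = 0.01327 mol.
Fraction absorbed: 1 − 77.6/100 = 0.2240.
Photons absorbed: 0.2240 × 0.01327 = 0.002972 mol.
Φ = 5.58e-4 mol / 0.002972 mol photons = 0.19.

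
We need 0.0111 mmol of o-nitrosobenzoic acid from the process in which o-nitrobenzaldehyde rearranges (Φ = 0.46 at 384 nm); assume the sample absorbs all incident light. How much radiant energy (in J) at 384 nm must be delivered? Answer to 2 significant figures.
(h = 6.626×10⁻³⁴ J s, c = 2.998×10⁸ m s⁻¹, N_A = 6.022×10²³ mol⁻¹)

Product: 0.0111 mmol = 1.11×10⁻⁵ mol.
Photons that must be absorbed: 1.11×10⁻⁵ / 0.46 = 2.413×10⁻⁵ mol.
Photon energy: hc/λ = 5.173×10⁻¹⁹ J; per mole, 3.115×10⁵ J mol⁻¹.
Energy required: 2.413×10⁻⁵ × 3.115×10⁵ = 7.5 J.

7.5 J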